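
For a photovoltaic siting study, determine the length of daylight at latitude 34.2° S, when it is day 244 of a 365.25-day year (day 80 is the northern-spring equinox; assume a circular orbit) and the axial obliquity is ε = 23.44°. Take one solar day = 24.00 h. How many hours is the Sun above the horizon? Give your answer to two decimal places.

11.34 h

Solar longitude: L_s = 360° × (244 − 80)/365.25 = 161.643°.
sin δ = sin 23.44° × sin 161.643° = 0.12528, so δ = +7.197°.
cos h₀ = −tan ϕ · tan δ = −tan(-34.2°) × tan(+7.197°) = 0.0858, so h₀ = 1.4849 rad = 85.08°.
Daylight = 2h₀/(2π) × 24.00 h = (1.4849/π) × 24.00 = 11.34 h.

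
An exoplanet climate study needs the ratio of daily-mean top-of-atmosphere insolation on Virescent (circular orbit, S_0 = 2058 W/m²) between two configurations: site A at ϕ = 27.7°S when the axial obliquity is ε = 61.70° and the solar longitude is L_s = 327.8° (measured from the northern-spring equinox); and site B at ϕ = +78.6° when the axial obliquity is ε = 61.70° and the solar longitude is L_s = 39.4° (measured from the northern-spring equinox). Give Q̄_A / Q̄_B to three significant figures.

Q̄_A / Q̄_B ≈ 0.671

— Configuration A (ϕ=-27.7°):
Solar declination: sin δ = sin ε · sin L_s = sin 61.70° × sin 327.8° = -0.46919, so δ = -27.981°.
cos h₀ = −tan(-27.7°) tan(-27.981°) = -0.2789, h₀ = 1.8535 rad.
Bracket: h₀ sin ϕ sin δ + cos ϕ cos δ sin h₀ = 1.8535×-0.46484×-0.46919 + 0.88539×0.88310×0.96031 = 0.404245 + 0.750855 = 1.155100.
Q̄ = (S_0/π) × [bracket] = (2058/π) × 1.155100 = 756.68 W/m².
— Configuration B (ϕ=+78.6°):
Solar declination: sin δ = sin ε · sin L_s = sin 61.70° × sin 39.4° = 0.55887, so δ = +33.977°.
cos h₀ = −tan(+78.6°) tan(+33.977°) = -3.3423 ≤ −1 ⇒ polar day, h₀ = π.
Bracket: h₀ sin ϕ sin δ + cos ϕ cos δ sin h₀ = 3.1416×0.98027×0.55887 + 0.19766×0.82926×0.00000 = 1.721105 + 0.000000 = 1.721105.
Q̄ = (S_0/π) × [bracket] = (2058/π) × 1.721105 = 1127.5 W/m².
Ratio Q̄_A / Q̄_B = 756.68 / 1127.5 = 0.6711.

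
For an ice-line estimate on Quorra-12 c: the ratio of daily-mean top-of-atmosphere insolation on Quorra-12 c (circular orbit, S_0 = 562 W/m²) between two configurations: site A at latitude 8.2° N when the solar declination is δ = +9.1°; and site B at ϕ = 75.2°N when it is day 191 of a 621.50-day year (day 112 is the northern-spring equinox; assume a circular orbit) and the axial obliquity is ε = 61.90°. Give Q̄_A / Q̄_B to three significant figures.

— Configuration A (ϕ=+8.2°):
cos h₀ = −tan(+8.2°) tan(+9.100°) = -0.0231, h₀ = 1.5939 rad.
Bracket: h₀ sin ϕ sin δ + cos ϕ cos δ sin h₀ = 1.5939×0.14263×0.15816 + 0.98978×0.98741×0.99973 = 0.035956 + 0.977055 = 1.013011.
Q̄ = (S_0/π) × [bracket] = (562/π) × 1.013011 = 181.22 W/m².
— Configuration B (ϕ=+75.2°):
Solar longitude: L_s = 360° × (191 − 112)/621.50 = 45.760°.
sin δ = sin 61.90° × sin 45.760° = 0.63198, so δ = +39.196°.
cos h₀ = −tan(+75.2°) tan(+39.196°) = -3.0864 ≤ −1 ⇒ polar day, h₀ = π.
Bracket: h₀ sin ϕ sin δ + cos ϕ cos δ sin h₀ = 3.1416×0.96682×0.63198 + 0.25545×0.77499×0.00000 = 1.919552 + 0.000000 = 1.919552.
Q̄ = (S_0/π) × [bracket] = (562/π) × 1.919552 = 343.39 W/m².
Ratio Q̄_A / Q̄_B = 181.22 / 343.39 = 0.5277.

Q̄_A / Q̄_B ≈ 0.528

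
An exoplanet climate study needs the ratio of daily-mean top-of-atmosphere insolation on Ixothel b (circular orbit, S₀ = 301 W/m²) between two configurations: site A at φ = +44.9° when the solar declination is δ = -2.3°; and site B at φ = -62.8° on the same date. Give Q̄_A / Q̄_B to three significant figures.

— Configuration A (φ=+44.9°):
cos H₀ = −tan(+44.9°) tan(-2.300°) = 0.0400, H₀ = 1.5308 rad.
Bracket: H₀ sin φ sin δ + cos φ cos δ sin H₀ = 1.5308×0.70587×-0.04013 + 0.70834×0.99919×0.99920 = -0.043362 + 0.707200 = 0.663838.
Q̄ = (S₀/π) × [bracket] = (301/π) × 0.663838 = 63.603 W/m².
— Configuration B (φ=-62.8°):
cos H₀ = −tan(-62.8°) tan(-2.300°) = -0.0782, H₀ = 1.6490 rad.
Bracket: H₀ sin φ sin δ + cos φ cos δ sin H₀ = 1.6490×-0.88942×-0.04013 + 0.45710×0.99919×0.99694 = 0.058857 + 0.455332 = 0.514189.
Q̄ = (S₀/π) × [bracket] = (301/π) × 0.514189 = 49.265 W/m².
Ratio Q̄_A / Q̄_B = 63.603 / 49.265 = 1.291.

Q̄_A / Q̄_B ≈ 1.29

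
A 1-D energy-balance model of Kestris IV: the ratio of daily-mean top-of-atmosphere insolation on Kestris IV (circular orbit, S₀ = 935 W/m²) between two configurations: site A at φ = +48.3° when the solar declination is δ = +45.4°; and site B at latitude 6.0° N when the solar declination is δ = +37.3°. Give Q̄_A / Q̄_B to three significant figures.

— Configuration A (φ=+48.3°):
cos H₀ = −tan(+48.3°) tan(+45.400°) = -1.1382 ≤ −1 ⇒ polar day, H₀ = π.
Bracket: H₀ sin φ sin δ + cos φ cos δ sin H₀ = 3.1416×0.74664×0.71203 + 0.66523×0.70215×0.00000 = 1.670169 + 0.000000 = 1.670169.
Q̄ = (S₀/π) × [bracket] = (935/π) × 1.670169 = 497.08 W/m².
— Configuration B (φ=+6.0°):
cos H₀ = −tan(+6.0°) tan(+37.300°) = -0.0801, H₀ = 1.6510 rad.
Bracket: H₀ sin φ sin δ + cos φ cos δ sin H₀ = 1.6510×0.10453×0.60599 + 0.99452×0.79547×0.99679 = 0.104581 + 0.788571 = 0.893152.
Q̄ = (S₀/π) × [bracket] = (935/π) × 0.893152 = 265.82 W/m².
Ratio Q̄_A / Q̄_B = 497.08 / 265.82 = 1.870.

Q̄_A / Q̄_B ≈ 1.87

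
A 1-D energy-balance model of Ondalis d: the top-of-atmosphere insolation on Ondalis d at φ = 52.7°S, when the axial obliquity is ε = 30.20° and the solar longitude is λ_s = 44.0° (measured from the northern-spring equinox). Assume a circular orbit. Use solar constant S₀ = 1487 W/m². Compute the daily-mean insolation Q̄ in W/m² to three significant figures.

Q̄ ≈ 95.0 W/m²

Solar declination: sin δ = sin ε · sin λ_s = sin 30.20° × sin 44.0° = 0.34943, so δ = +20.452°.
cos H₀ = −tan(-52.7°) tan(+20.452°) = 0.4895, H₀ = 1.0592 rad.
Bracket: H₀ sin φ sin δ + cos φ cos δ sin H₀ = 1.0592×-0.79547×0.34943 + 0.60599×0.93696×0.87198 = -0.294416 + 0.495100 = 0.200684.
Q̄ = (S₀/π) × [bracket] = (1487/π) × 0.200684 = 94.99 W/m².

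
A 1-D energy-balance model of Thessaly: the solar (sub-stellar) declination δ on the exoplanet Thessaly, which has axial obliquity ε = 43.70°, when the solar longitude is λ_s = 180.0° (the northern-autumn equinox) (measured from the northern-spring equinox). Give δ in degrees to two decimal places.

sin δ = sin ε · sin λ_s = sin 43.70° × sin 180.0° = 0.000000.
δ = arcsin(0.000000) = +0.00°.

δ = +0.00°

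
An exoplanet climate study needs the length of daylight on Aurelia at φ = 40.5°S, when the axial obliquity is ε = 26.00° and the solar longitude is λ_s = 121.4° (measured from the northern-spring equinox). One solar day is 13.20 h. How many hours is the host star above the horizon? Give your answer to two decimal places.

5.12 h

Solar declination: sin δ = sin ε · sin λ_s = sin 26.00° × sin 121.4° = 0.37417, so δ = +21.973°.
cos H₀ = −tan φ · tan δ = −tan(-40.5°) × tan(+21.973°) = 0.3446, so H₀ = 1.2190 rad = 69.84°.
Daylight = 2H₀/(2π) × 13.20 h = (1.2190/π) × 13.20 = 5.12 h.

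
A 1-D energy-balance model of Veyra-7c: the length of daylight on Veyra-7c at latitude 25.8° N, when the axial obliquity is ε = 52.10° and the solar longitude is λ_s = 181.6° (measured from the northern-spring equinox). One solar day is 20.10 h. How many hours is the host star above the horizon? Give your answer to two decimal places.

Solar declination: sin δ = sin ε · sin λ_s = sin 52.10° × sin 181.6° = -0.02203, so δ = -1.262°.
cos H₀ = −tan φ · tan δ = −tan(+25.8°) × tan(-1.262°) = 0.0107, so H₀ = 1.5601 rad = 89.39°.
Daylight = 2H₀/(2π) × 20.10 h = (1.5601/π) × 20.10 = 9.98 h.

9.98 h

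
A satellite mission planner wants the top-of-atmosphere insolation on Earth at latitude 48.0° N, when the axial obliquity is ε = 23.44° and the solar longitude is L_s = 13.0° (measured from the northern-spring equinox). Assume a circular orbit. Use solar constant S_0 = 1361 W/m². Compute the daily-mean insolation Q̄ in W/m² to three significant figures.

Q̄ ≈ 335 W/m²

Solar declination: sin δ = sin ε · sin L_s = sin 23.44° × sin 13.0° = 0.08948, so δ = +5.134°.
cos h₀ = −tan(+48.0°) tan(+5.134°) = -0.0998, h₀ = 1.6707 rad.
Bracket: h₀ sin ϕ sin δ + cos ϕ cos δ sin h₀ = 1.6707×0.74314×0.08948 + 0.66913×0.99599×0.99501 = 0.111095 + 0.663121 = 0.774216.
Q̄ = (S_0/π) × [bracket] = (1361/π) × 0.774216 = 335.4 W/m².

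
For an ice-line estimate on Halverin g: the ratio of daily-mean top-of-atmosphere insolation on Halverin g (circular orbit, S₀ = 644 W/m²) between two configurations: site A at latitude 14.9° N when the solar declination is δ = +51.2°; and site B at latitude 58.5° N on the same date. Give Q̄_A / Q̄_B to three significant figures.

— Configuration A (φ=+14.9°):
cos H₀ = −tan(+14.9°) tan(+51.200°) = -0.3309, H₀ = 1.9081 rad.
Bracket: H₀ sin φ sin δ + cos φ cos δ sin H₀ = 1.9081×0.25713×0.77934 + 0.96638×0.62660×0.94365 = 0.382367 + 0.571412 = 0.953779.
Q̄ = (S₀/π) × [bracket] = (644/π) × 0.953779 = 195.52 W/m².
— Configuration B (φ=+58.5°):
cos H₀ = −tan(+58.5°) tan(+51.200°) = -2.0296 ≤ −1 ⇒ polar day, H₀ = π.
Bracket: H₀ sin φ sin δ + cos φ cos δ sin H₀ = 3.1416×0.85264×0.77934 + 0.52250×0.62660×0.00000 = 2.087582 + 0.000000 = 2.087582.
Q̄ = (S₀/π) × [bracket] = (644/π) × 2.087582 = 427.94 W/m².
Ratio Q̄_A / Q̄_B = 195.52 / 427.94 = 0.4569.

Q̄_A / Q̄_B ≈ 0.457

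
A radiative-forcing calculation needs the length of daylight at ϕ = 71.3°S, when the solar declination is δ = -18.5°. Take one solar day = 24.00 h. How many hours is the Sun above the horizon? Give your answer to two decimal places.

22.84 h

cos h₀ = −tan ϕ · tan δ = −tan(-71.3°) × tan(-18.500°) = -0.9885, so h₀ = 2.9899 rad = 171.31°.
Daylight = 2h₀/(2π) × 24.00 h = (2.9899/π) × 24.00 = 22.84 h.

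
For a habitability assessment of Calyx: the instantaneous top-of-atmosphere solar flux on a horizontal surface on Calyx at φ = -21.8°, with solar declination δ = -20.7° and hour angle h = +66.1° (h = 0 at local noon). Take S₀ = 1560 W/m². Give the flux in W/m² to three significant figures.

cos θ_z = sin φ sin δ + cos φ cos δ cos h = 0.131269 + 0.351884 = 0.483153.
Flux = S₀ · cos θ_z = 1560 × 0.483153 = 753.7 W/m².

754 W/m²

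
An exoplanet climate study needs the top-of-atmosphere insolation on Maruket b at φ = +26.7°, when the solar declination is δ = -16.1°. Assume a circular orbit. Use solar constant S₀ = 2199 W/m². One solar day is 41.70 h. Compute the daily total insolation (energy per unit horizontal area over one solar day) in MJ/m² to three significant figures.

cos H₀ = −tan(+26.7°) tan(-16.100°) = 0.1452, H₀ = 1.4251 rad.
Bracket: H₀ sin φ sin δ + cos φ cos δ sin H₀ = 1.4251×0.44932×-0.27731 + 0.89337×0.96078×0.98941 = -0.177569 + 0.849242 = 0.671673.
Q̄ = (S₀/π) × [bracket] = (2199/π) × 0.671673 = 470.15 W/m².
Daily total = Q̄ × 41.70 h × 3600 s/h = 470.15 × 41.70 × 3600 / 10⁶ = 70.58 MJ/m².

70.6 MJ/m²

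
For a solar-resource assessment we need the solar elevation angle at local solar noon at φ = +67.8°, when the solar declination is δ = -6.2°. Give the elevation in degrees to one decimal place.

16.0°

At local noon the hour angle is zero, so the zenith angle equals |φ − δ| = |+67.8° − (-6.200°)| = 74.000°.
Elevation = 90° − 74.000° = 16.0°.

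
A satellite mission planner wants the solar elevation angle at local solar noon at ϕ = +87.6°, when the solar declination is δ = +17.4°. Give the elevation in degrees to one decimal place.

At local noon the hour angle is zero, so the zenith angle equals |ϕ − δ| = |+87.6° − (+17.400°)| = 70.200°.
Elevation = 90° − 70.200° = 19.8°.

19.8°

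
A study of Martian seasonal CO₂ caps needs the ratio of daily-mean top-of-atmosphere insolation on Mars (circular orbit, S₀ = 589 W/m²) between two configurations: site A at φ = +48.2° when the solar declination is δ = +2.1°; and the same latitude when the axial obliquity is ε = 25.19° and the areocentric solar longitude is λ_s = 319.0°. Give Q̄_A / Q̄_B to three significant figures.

— Configuration A (φ=+48.2°):
cos H₀ = −tan(+48.2°) tan(+2.100°) = -0.0410, H₀ = 1.6118 rad.
Bracket: H₀ sin φ sin δ + cos φ cos δ sin H₀ = 1.6118×0.74548×0.03664 + 0.66653×0.99933×0.99916 = 0.044025 + 0.665524 = 0.709549.
Q̄ = (S₀/π) × [bracket] = (589/π) × 0.709549 = 133.03 W/m².
— Configuration B (φ=+48.2°):
sin δ = sin 25.19° × sin 319.0° = -0.27923, so δ = -16.214°.
cos H₀ = −tan(+48.2°) tan(-16.214°) = 0.3252, H₀ = 1.2395 rad.
Bracket: H₀ sin φ sin δ + cos φ cos δ sin H₀ = 1.2395×0.74548×-0.27923 + 0.66653×0.96022×0.94563 = -0.258015 + 0.605218 = 0.347203.
Q̄ = (S₀/π) × [bracket] = (589/π) × 0.347203 = 65.095 W/m².
Ratio Q̄_A / Q̄_B = 133.03 / 65.095 = 2.044.

Q̄_A / Q̄_B ≈ 2.04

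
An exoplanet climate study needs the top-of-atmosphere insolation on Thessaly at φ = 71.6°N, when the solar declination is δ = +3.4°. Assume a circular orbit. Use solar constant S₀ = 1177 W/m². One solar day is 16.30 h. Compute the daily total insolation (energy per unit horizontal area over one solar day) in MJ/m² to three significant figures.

8.98 MJ/m²

cos H₀ = −tan(+71.6°) tan(+3.400°) = -0.1786, H₀ = 1.7504 rad.
Bracket: H₀ sin φ sin δ + cos φ cos δ sin H₀ = 1.7504×0.94888×0.05931 + 0.31565×0.99824×0.98392 = 0.098509 + 0.310028 = 0.408537.
Q̄ = (S₀/π) × [bracket] = (1177/π) × 0.408537 = 153.06 W/m².
Daily total = Q̄ × 16.30 h × 3600 s/h = 153.06 × 16.30 × 3600 / 10⁶ = 8.982 MJ/m².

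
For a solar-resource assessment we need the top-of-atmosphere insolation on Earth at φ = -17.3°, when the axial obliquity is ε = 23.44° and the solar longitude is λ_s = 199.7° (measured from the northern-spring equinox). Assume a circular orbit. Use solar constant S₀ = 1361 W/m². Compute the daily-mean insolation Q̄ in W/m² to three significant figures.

Solar declination: sin δ = sin ε · sin λ_s = sin 23.44° × sin 199.7° = -0.13409, so δ = -7.706°.
cos H₀ = −tan(-17.3°) tan(-7.706°) = -0.0421, H₀ = 1.6130 rad.
Bracket: H₀ sin φ sin δ + cos φ cos δ sin H₀ = 1.6130×-0.29737×-0.13409 + 0.95476×0.99097×0.99911 = 0.064317 + 0.945296 = 1.009613.
Q̄ = (S₀/π) × [bracket] = (1361/π) × 1.009613 = 437.4 W/m².

Q̄ ≈ 437 W/m²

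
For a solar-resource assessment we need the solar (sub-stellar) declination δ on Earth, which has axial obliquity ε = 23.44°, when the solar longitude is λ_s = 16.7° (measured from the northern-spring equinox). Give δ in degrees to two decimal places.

δ = +6.56°

sin δ = sin ε · sin λ_s = sin 23.44° × sin 16.7° = 0.114309.
δ = arcsin(0.114309) = +6.56°.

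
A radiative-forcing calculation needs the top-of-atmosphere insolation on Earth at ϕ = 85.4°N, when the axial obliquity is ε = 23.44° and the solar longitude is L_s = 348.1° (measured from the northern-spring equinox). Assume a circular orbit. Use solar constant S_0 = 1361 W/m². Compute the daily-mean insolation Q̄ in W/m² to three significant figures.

Q̄ ≈ 0.00 W/m²

Solar declination: sin δ = sin ε · sin L_s = sin 23.44° × sin 348.1° = -0.08203, so δ = -4.705°.
cos h₀ = −tan(+85.4°) tan(-4.705°) = 1.0229 ≥ 1 ⇒ polar night, h₀ = 0 and Q̄ = 0.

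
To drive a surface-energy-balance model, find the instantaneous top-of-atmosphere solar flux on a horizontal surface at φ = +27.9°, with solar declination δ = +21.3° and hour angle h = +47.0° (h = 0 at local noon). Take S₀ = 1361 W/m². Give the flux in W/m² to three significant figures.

996 W/m²

cos θ_z = sin φ sin δ + cos φ cos δ cos h = 0.169976 + 0.561555 = 0.731531.
Flux = S₀ · cos θ_z = 1361 × 0.731531 = 995.6 W/m².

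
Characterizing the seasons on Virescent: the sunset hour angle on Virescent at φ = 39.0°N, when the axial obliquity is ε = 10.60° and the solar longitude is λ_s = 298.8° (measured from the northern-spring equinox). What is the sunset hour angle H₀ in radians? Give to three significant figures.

Solar declination: sin δ = sin ε · sin λ_s = sin 10.60° × sin 298.8° = -0.16120, so δ = -9.276°.
cos H₀ = −tan φ · tan δ = −tan(+39.0°) × tan(-9.276°) = 0.1323, so H₀ = 1.4381 rad = 82.40°.

H₀ = 1.44 rad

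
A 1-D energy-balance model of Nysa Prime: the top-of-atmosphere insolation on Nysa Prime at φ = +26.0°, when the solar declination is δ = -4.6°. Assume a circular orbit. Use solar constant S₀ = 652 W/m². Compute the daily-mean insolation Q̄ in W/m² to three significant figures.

cos H₀ = −tan(+26.0°) tan(-4.600°) = 0.0392, H₀ = 1.5315 rad.
Bracket: H₀ sin φ sin δ + cos φ cos δ sin H₀ = 1.5315×0.43837×-0.08020 + 0.89879×0.99678×0.99923 = -0.053843 + 0.895206 = 0.841363.
Q̄ = (S₀/π) × [bracket] = (652/π) × 0.841363 = 174.6 W/m².

Q̄ ≈ 175 W/m²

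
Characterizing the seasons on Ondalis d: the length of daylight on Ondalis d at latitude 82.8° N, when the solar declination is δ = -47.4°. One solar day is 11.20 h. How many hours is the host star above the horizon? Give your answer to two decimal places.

cos H₀ = −tan φ · tan δ = 8.6084 ≥ 1, so the host star never rises (polar night) and H₀ = 0.
Daylight = 2H₀/(2π) × 11.20 h = (0.0000/π) × 11.20 = 0.00 h.

0.00 h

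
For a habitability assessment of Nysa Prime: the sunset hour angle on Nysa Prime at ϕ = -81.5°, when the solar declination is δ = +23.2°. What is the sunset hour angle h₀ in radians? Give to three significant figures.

h₀ = 0.00 rad

cos h₀ = −tan ϕ · tan δ = 2.8678 ≥ 1, so the host star never rises (polar night) and h₀ = 0.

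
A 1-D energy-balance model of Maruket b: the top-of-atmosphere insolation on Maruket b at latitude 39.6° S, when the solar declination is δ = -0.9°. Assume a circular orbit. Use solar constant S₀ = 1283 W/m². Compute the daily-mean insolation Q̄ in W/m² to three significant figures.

Q̄ ≈ 321 W/m²

cos H₀ = −tan(-39.6°) tan(-0.900°) = -0.0130, H₀ = 1.5838 rad.
Bracket: H₀ sin φ sin δ + cos φ cos δ sin H₀ = 1.5838×-0.63742×-0.01571 + 0.77051×0.99988×0.99992 = 0.015860 + 0.770356 = 0.786216.
Q̄ = (S₀/π) × [bracket] = (1283/π) × 0.786216 = 321.1 W/m².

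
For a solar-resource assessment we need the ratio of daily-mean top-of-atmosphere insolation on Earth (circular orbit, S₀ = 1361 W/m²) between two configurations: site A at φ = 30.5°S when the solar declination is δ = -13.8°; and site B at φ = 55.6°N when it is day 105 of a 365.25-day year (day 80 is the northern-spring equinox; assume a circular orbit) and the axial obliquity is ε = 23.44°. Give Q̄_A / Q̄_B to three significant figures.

— Configuration A (φ=-30.5°):
cos H₀ = −tan(-30.5°) tan(-13.800°) = -0.1447, H₀ = 1.7160 rad.
Bracket: H₀ sin φ sin δ + cos φ cos δ sin H₀ = 1.7160×-0.50754×-0.23853 + 0.86163×0.97113×0.98948 = 0.207745 + 0.827952 = 1.035697.
Q̄ = (S₀/π) × [bracket] = (1361/π) × 1.035697 = 448.68 W/m².
— Configuration B (φ=+55.6°):
Solar longitude: λ_s = 360° × (105 − 80)/365.25 = 24.641°.
sin δ = sin 23.44° × sin 24.641° = 0.16585, so δ = +9.547°.
cos H₀ = −tan(+55.6°) tan(+9.547°) = -0.2456, H₀ = 1.8190 rad.
Bracket: H₀ sin φ sin δ + cos φ cos δ sin H₀ = 1.8190×0.82511×0.16585 + 0.56497×0.98615×0.96937 = 0.248920 + 0.540080 = 0.789000.
Q̄ = (S₀/π) × [bracket] = (1361/π) × 0.789000 = 341.81 W/m².
Ratio Q̄_A / Q̄_B = 448.68 / 341.81 = 1.313.

Q̄_A / Q̄_B ≈ 1.31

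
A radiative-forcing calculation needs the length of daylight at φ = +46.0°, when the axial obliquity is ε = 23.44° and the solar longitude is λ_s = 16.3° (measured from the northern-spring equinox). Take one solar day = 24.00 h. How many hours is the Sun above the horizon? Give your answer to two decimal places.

12.89 h

Solar declination: sin δ = sin ε · sin λ_s = sin 23.44° × sin 16.3° = 0.11165, so δ = +6.410°.
cos H₀ = −tan φ · tan δ = −tan(+46.0°) × tan(+6.410°) = -0.1163, so H₀ = 1.6874 rad = 96.68°.
Daylight = 2H₀/(2π) × 24.00 h = (1.6874/π) × 24.00 = 12.89 h.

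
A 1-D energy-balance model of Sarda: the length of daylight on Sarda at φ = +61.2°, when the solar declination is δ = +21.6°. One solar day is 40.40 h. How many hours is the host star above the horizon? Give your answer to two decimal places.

cos H₀ = −tan φ · tan δ = −tan(+61.2°) × tan(+21.600°) = -0.7202, so H₀ = 2.3749 rad = 136.07°.
Daylight = 2H₀/(2π) × 40.40 h = (2.3749/π) × 40.40 = 30.54 h.

30.54 h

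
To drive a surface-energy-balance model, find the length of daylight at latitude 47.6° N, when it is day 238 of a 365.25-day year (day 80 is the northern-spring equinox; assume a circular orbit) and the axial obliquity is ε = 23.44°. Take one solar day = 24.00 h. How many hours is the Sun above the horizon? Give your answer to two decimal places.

13.39 h

Solar longitude: λ_s = 360° × (238 − 80)/365.25 = 155.729°.
sin δ = sin 23.44° × sin 155.729° = 0.16351, so δ = +9.411°.
cos H₀ = −tan φ · tan δ = −tan(+47.6°) × tan(+9.411°) = -0.1815, so H₀ = 1.7533 rad = 100.46°.
Daylight = 2H₀/(2π) × 24.00 h = (1.7533/π) × 24.00 = 13.39 h.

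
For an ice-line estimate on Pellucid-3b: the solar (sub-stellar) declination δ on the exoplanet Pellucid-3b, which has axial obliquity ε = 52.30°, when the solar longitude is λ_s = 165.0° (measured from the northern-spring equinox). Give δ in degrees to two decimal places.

δ = +11.82°

sin δ = sin ε · sin λ_s = sin 52.30° × sin 165.0° = 0.204784.
δ = arcsin(0.204784) = +11.82°.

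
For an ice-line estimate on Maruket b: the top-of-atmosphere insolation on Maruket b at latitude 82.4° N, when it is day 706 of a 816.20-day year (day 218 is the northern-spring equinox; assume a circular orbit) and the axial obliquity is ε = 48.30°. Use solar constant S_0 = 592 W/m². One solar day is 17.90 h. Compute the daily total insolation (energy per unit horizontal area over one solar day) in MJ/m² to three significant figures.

Solar longitude: L_s = 360° × (706 − 218)/816.20 = 215.241°.
sin δ = sin 48.30° × sin 215.241° = -0.43083, so δ = -25.520°.
cos h₀ = −tan(+82.4°) tan(-25.520°) = 3.5780 ≥ 1 ⇒ polar night, h₀ = 0 and Q̄ = 0.
Daily total = Q̄ × 17.90 h × 3600 s/h = 0.00 MJ/m².

0.00 MJ/m²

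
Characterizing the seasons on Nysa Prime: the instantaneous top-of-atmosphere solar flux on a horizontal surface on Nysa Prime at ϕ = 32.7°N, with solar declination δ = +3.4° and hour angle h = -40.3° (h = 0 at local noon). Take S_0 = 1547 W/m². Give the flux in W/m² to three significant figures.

1.04e+03 W/m²

cos θ_z = sin ϕ sin δ + cos ϕ cos δ cos h = 0.032040 + 0.640664 = 0.672704.
Flux = S_0 · cos θ_z = 1547 × 0.672704 = 1041 W/m².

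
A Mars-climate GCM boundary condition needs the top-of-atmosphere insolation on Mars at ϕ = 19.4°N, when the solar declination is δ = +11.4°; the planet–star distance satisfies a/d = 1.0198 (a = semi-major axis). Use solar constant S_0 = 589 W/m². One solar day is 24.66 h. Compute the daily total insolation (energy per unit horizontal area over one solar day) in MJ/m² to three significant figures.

cos h₀ = −tan(+19.4°) tan(+11.400°) = -0.0710, h₀ = 1.6419 rad.
Bracket: h₀ sin ϕ sin δ + cos ϕ cos δ sin h₀ = 1.6419×0.33216×0.19766 + 0.94322×0.98027×0.99748 = 0.107799 + 0.922280 = 1.030079.
Inverse-square distance factor (a/d)² = 1.0198² = 1.039992.
Q̄ = (S_0/π) × 1.039992 × [bracket] = (589/π) × 1.039992 × 1.030079 = 200.85 W/m².
Daily total = Q̄ × 24.66 h × 3600 s/h = 200.85 × 24.66 × 3600 / 10⁶ = 17.83 MJ/m².

17.8 MJ/m²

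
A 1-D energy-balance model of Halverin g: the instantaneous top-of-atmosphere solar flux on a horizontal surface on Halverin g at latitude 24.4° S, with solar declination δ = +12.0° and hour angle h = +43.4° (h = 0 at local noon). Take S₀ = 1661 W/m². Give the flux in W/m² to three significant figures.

932 W/m²

cos θ_z = sin φ sin δ + cos φ cos δ cos h = -0.085889 + 0.647220 = 0.561331.
Flux = S₀ · cos θ_z = 1661 × 0.561331 = 932.4 W/m².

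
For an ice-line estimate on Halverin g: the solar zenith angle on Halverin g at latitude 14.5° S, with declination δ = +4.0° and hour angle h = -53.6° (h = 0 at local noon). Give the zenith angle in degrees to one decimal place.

cos θ_z = sin φ sin δ + cos φ cos δ cos h = -0.017466 + 0.573118 = 0.555652.
θ_z = arccos(0.555652) = 56.2°.

θ_z = 56.2°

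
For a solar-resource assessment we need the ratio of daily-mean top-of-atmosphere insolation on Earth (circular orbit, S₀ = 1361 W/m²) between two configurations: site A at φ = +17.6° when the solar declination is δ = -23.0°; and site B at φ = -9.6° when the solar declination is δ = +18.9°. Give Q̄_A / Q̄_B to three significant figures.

Q̄_A / Q̄_B ≈ 0.824

— Configuration A (φ=+17.6°):
cos H₀ = −tan(+17.6°) tan(-23.000°) = 0.1347, H₀ = 1.4357 rad.
Bracket: H₀ sin φ sin δ + cos φ cos δ sin H₀ = 1.4357×0.30237×-0.39073 + 0.95319×0.92050×0.99089 = -0.169621 + 0.869418 = 0.699797.
Q̄ = (S₀/π) × [bracket] = (1361/π) × 0.699797 = 303.17 W/m².
— Configuration B (φ=-9.6°):
cos H₀ = −tan(-9.6°) tan(+18.900°) = 0.0579, H₀ = 1.5129 rad.
Bracket: H₀ sin φ sin δ + cos φ cos δ sin H₀ = 1.5129×-0.16677×0.32392 + 0.98600×0.94609×0.99832 = -0.081727 + 0.931278 = 0.849551.
Q̄ = (S₀/π) × [bracket] = (1361/π) × 0.849551 = 368.04 W/m².
Ratio Q̄_A / Q̄_B = 303.17 / 368.04 = 0.8237.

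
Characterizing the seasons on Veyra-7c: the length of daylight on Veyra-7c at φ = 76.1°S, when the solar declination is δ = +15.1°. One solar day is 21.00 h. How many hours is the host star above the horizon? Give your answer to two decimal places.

0.00 h

cos H₀ = −tan φ · tan δ = 1.0903 ≥ 1, so the host star never rises (polar night) and H₀ = 0.
Daylight = 2H₀/(2π) × 21.00 h = (0.0000/π) × 21.00 = 0.00 h.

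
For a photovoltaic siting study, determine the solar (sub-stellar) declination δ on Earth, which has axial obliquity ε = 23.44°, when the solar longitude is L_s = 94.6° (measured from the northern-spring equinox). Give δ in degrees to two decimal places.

sin δ = sin ε · sin L_s = sin 23.44° × sin 94.6° = 0.396507.
δ = arcsin(0.396507) = +23.36°.

δ = +23.36°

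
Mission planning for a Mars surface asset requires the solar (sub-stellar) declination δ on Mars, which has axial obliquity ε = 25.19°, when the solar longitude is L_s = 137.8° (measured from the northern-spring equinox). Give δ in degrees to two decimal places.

δ = +16.61°

sin δ = sin ε · sin L_s = sin 25.19° × sin 137.8° = 0.285899.
δ = arcsin(0.285899) = +16.61°.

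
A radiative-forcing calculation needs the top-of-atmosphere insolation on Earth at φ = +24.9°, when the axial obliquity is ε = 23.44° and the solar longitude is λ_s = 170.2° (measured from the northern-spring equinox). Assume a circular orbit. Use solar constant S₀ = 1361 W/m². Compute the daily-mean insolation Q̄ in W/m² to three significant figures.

Q̄ ≈ 412 W/m²

Solar declination: sin δ = sin ε · sin λ_s = sin 23.44° × sin 170.2° = 0.06771, so δ = +3.882°.
cos H₀ = −tan(+24.9°) tan(+3.882°) = -0.0315, H₀ = 1.6023 rad.
Bracket: H₀ sin φ sin δ + cos φ cos δ sin H₀ = 1.6023×0.42104×0.06771 + 0.90704×0.99771×0.99950 = 0.045679 + 0.904510 = 0.950189.
Q̄ = (S₀/π) × [bracket] = (1361/π) × 0.950189 = 411.6 W/m².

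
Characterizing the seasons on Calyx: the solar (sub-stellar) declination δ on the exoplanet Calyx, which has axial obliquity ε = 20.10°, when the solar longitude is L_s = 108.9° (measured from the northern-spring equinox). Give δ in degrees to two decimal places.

sin δ = sin ε · sin L_s = sin 20.10° × sin 108.9° = 0.325131.
δ = arcsin(0.325131) = +18.97°.

δ = +18.97°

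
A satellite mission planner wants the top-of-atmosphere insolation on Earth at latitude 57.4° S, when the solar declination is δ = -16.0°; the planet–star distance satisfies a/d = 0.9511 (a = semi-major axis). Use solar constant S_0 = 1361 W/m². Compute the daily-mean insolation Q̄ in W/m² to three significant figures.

cos h₀ = −tan(-57.4°) tan(-16.000°) = -0.4484, h₀ = 2.0357 rad.
Bracket: h₀ sin ϕ sin δ + cos ϕ cos δ sin h₀ = 2.0357×-0.84245×-0.27564 + 0.53877×0.96126×0.89385 = 0.472716 + 0.462923 = 0.935639.
Inverse-square distance factor (a/d)² = 0.9511² = 0.904591.
Q̄ = (S_0/π) × 0.904591 × [bracket] = (1361/π) × 0.904591 × 0.935639 = 366.7 W/m².

Q̄ ≈ 367 W/m²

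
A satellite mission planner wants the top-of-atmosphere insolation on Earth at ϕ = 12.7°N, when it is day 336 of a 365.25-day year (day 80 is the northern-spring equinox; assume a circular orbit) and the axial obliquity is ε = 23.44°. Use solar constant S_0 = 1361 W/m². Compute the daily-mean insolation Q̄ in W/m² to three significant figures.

Q̄ ≈ 336 W/m²

Solar longitude: L_s = 360° × (336 − 80)/365.25 = 252.320°.
sin δ = sin 23.44° × sin 252.320° = -0.37900, so δ = -22.272°.
cos h₀ = −tan(+12.7°) tan(-22.272°) = 0.0923, h₀ = 1.4784 rad.
Bracket: h₀ sin ϕ sin δ + cos ϕ cos δ sin h₀ = 1.4784×0.21985×-0.37900 + 0.97553×0.92540×0.99573 = -0.123185 + 0.898901 = 0.775716.
Q̄ = (S_0/π) × [bracket] = (1361/π) × 0.775716 = 336.1 W/m².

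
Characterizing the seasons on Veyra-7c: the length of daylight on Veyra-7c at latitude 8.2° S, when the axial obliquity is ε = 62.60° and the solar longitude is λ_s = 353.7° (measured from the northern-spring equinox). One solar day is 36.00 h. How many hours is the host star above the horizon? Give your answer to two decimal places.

Solar declination: sin δ = sin ε · sin λ_s = sin 62.60° × sin 353.7° = -0.09742, so δ = -5.591°.
cos H₀ = −tan φ · tan δ = −tan(-8.2°) × tan(-5.591°) = -0.0141, so H₀ = 1.5849 rad = 90.81°.
Daylight = 2H₀/(2π) × 36.00 h = (1.5849/π) × 36.00 = 18.16 h.

18.16 h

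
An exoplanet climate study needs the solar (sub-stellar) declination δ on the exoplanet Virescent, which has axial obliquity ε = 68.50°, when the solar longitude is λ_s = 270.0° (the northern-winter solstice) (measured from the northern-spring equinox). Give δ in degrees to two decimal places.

δ = -68.50°

sin δ = sin ε · sin λ_s = sin 68.50° × sin 270.0° = -0.930418.
δ = arcsin(-0.930418) = -68.50°.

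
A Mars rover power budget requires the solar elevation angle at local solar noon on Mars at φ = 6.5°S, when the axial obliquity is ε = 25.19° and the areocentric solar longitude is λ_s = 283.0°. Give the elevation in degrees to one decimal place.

sin δ = sin 25.19° × sin 283.0° = -0.41471, so δ = -24.501°.
At local noon the hour angle is zero, so the zenith angle equals |φ − δ| = |-6.5° − (-24.501°)| = 18.001°.
Elevation = 90° − 18.001° = 72.0°.

72.0°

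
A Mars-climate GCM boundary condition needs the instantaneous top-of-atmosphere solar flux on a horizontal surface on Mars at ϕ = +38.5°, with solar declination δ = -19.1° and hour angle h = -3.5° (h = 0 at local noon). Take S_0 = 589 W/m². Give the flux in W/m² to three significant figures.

315 W/m²

cos θ_z = sin ϕ sin δ + cos ϕ cos δ cos h = -0.203698 + 0.738145 = 0.534447.
Flux = S_0 · cos θ_z = 589 × 0.534447 = 314.8 W/m².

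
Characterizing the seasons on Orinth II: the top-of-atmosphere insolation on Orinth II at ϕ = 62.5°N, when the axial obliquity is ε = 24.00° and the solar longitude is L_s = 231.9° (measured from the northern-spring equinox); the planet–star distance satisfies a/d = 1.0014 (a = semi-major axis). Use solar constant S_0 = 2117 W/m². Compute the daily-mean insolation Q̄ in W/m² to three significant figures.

Solar declination: sin δ = sin ε · sin L_s = sin 24.00° × sin 231.9° = -0.32008, so δ = -18.667°.
cos h₀ = −tan(+62.5°) tan(-18.667°) = 0.6490, h₀ = 0.8645 rad.
Bracket: h₀ sin ϕ sin δ + cos ϕ cos δ sin h₀ = 0.8645×0.88701×-0.32008 + 0.46175×0.94739×0.76079 = -0.245444 + 0.332813 = 0.087369.
Inverse-square distance factor (a/d)² = 1.0014² = 1.002802.
Q̄ = (S_0/π) × 1.002802 × [bracket] = (2117/π) × 1.002802 × 0.087369 = 59.04 W/m².

Q̄ ≈ 59.0 W/m²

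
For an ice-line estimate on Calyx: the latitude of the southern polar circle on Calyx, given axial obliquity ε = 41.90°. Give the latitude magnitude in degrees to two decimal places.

48.10°

The polar circle is the lowest latitude that experiences at least one full rotation of continuous darkness at the northern-summer solstice; it lies at |φ| = 90° − ε = 90° − 41.90° = 48.10°.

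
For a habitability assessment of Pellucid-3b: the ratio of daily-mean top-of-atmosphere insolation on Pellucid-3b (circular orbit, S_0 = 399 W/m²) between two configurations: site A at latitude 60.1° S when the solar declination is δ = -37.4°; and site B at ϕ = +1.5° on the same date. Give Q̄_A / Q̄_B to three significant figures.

— Configuration A (ϕ=-60.1°):
cos h₀ = −tan(-60.1°) tan(-37.400°) = -1.3296 ≤ −1 ⇒ polar day, h₀ = π.
Bracket: h₀ sin ϕ sin δ + cos ϕ cos δ sin h₀ = 3.1416×-0.86690×-0.60738 + 0.49849×0.79441×0.00000 = 1.654171 + 0.000000 = 1.654171.
Q̄ = (S_0/π) × [bracket] = (399/π) × 1.654171 = 210.09 W/m².
— Configuration B (ϕ=+1.5°):
cos h₀ = −tan(+1.5°) tan(-37.400°) = 0.0200, h₀ = 1.5508 rad.
Bracket: h₀ sin ϕ sin δ + cos ϕ cos δ sin h₀ = 1.5508×0.02618×-0.60738 + 0.99966×0.79441×0.99980 = -0.024660 + 0.793981 = 0.769321.
Q̄ = (S_0/π) × [bracket] = (399/π) × 0.769321 = 97.708 W/m².
Ratio Q̄_A / Q̄_B = 210.09 / 97.708 = 2.150.

Q̄_A / Q̄_B ≈ 2.15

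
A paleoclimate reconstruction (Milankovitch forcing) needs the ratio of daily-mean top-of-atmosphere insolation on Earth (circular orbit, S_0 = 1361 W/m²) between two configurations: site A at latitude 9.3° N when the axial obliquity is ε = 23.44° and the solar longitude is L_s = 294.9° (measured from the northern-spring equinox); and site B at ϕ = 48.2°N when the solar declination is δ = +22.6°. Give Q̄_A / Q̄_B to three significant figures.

— Configuration A (ϕ=+9.3°):
Solar declination: sin δ = sin ε · sin L_s = sin 23.44° × sin 294.9° = -0.36081, so δ = -21.150°.
cos h₀ = −tan(+9.3°) tan(-21.150°) = 0.0634, h₀ = 1.5074 rad.
Bracket: h₀ sin ϕ sin δ + cos ϕ cos δ sin h₀ = 1.5074×0.16160×-0.36081 + 0.98686×0.93264×0.99799 = -0.087892 + 0.918535 = 0.830643.
Q̄ = (S_0/π) × [bracket] = (1361/π) × 0.830643 = 359.85 W/m².
— Configuration B (ϕ=+48.2°):
cos h₀ = −tan(+48.2°) tan(+22.600°) = -0.4656, h₀ = 2.0551 rad.
Bracket: h₀ sin ϕ sin δ + cos ϕ cos δ sin h₀ = 2.0551×0.74548×0.38430 + 0.66653×0.92321×0.88502 = 0.588761 + 0.544595 = 1.133356.
Q̄ = (S_0/π) × [bracket] = (1361/π) × 1.133356 = 490.99 W/m².
Ratio Q̄_A / Q̄_B = 359.85 / 490.99 = 0.7329.

Q̄_A / Q̄_B ≈ 0.733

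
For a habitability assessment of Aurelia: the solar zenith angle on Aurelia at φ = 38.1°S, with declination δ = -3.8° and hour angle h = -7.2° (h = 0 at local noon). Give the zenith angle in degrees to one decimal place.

θ_z = 34.9°

cos θ_z = sin φ sin δ + cos φ cos δ cos h = 0.040893 + 0.779013 = 0.819906.
θ_z = arccos(0.819906) = 34.9°.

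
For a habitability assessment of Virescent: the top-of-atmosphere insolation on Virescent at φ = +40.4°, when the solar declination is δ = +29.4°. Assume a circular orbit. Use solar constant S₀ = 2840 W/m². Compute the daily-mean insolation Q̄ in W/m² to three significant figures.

cos H₀ = −tan(+40.4°) tan(+29.400°) = -0.4796, H₀ = 2.0709 rad.
Bracket: H₀ sin φ sin δ + cos φ cos δ sin H₀ = 2.0709×0.64812×0.49090 + 0.76154×0.87121×0.87751 = 0.658882 + 0.582194 = 1.241076.
Q̄ = (S₀/π) × [bracket] = (2840/π) × 1.241076 = 1122 W/m².

Q̄ ≈ 1.12e+03 W/m²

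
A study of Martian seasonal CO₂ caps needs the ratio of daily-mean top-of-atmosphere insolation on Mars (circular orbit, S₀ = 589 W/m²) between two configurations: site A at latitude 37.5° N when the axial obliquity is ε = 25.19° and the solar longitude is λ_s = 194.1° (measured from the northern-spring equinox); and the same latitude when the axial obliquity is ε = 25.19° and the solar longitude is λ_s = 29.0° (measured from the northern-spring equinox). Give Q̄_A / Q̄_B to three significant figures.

— Configuration A (φ=+37.5°):
Solar declination: sin δ = sin ε · sin λ_s = sin 25.19° × sin 194.1° = -0.10369, so δ = -5.952°.
cos H₀ = −tan(+37.5°) tan(-5.952°) = 0.0800, H₀ = 1.4907 rad.
Bracket: H₀ sin φ sin δ + cos φ cos δ sin H₀ = 1.4907×0.60876×-0.10369 + 0.79335×0.99461×0.99680 = -0.094096 + 0.786549 = 0.692453.
Q̄ = (S₀/π) × [bracket] = (589/π) × 0.692453 = 129.82 W/m².
— Configuration B (φ=+37.5°):
Solar declination: sin δ = sin ε · sin λ_s = sin 25.19° × sin 29.0° = 0.20635, so δ = +11.908°.
cos H₀ = −tan(+37.5°) tan(+11.908°) = -0.1618, H₀ = 1.7333 rad.
Bracket: H₀ sin φ sin δ + cos φ cos δ sin H₀ = 1.7333×0.60876×0.20635 + 0.79335×0.97848×0.98682 = 0.217733 + 0.766046 = 0.983779.
Q̄ = (S₀/π) × [bracket] = (589/π) × 0.983779 = 184.44 W/m².
Ratio Q̄_A / Q̄_B = 129.82 / 184.44 = 0.7039.

Q̄_A / Q̄_B ≈ 0.704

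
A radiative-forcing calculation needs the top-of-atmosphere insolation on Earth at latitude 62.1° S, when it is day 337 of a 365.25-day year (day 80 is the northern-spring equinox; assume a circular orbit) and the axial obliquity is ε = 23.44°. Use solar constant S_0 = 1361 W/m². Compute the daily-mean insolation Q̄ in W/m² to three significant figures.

Solar longitude: L_s = 360° × (337 − 80)/365.25 = 253.306°.
sin δ = sin 23.44° × sin 253.306° = -0.38102, so δ = -22.397°.
cos h₀ = −tan(-62.1°) tan(-22.397°) = -0.7783, h₀ = 2.4628 rad.
Bracket: h₀ sin ϕ sin δ + cos ϕ cos δ sin h₀ = 2.4628×-0.88377×-0.38102 + 0.46793×0.92457×0.62784 = 0.829309 + 0.271625 = 1.100934.
Q̄ = (S_0/π) × [bracket] = (1361/π) × 1.100934 = 476.9 W/m².

Q̄ ≈ 477 W/m²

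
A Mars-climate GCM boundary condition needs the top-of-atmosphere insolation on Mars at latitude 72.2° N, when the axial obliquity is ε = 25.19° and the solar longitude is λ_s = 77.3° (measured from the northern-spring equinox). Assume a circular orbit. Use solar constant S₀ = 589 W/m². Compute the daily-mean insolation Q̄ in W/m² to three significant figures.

Q̄ ≈ 233 W/m²

Solar declination: sin δ = sin ε · sin λ_s = sin 25.19° × sin 77.3° = 0.41521, so δ = +24.532°.
cos H₀ = −tan(+72.2°) tan(+24.532°) = -1.4216 ≤ −1 ⇒ polar day, H₀ = π.
Bracket: H₀ sin φ sin δ + cos φ cos δ sin H₀ = 3.1416×0.95213×0.41521 + 0.30570×0.90973×0.00000 = 1.241981 + 0.000000 = 1.241981.
Q̄ = (S₀/π) × [bracket] = (589/π) × 1.241981 = 232.9 W/m².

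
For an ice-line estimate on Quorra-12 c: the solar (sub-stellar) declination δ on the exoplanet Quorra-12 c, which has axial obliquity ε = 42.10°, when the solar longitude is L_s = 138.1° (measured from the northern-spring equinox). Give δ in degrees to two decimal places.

sin δ = sin ε · sin L_s = sin 42.10° × sin 138.1° = 0.447733.
δ = arcsin(0.447733) = +26.60°.

δ = +26.60°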